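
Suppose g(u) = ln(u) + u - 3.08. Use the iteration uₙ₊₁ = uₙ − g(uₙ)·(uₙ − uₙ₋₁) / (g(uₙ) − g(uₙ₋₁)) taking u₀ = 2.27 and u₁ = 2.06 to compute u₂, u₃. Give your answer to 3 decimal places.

g(2.27) = 0.00978, g(2.06) = -0.29729
u₂ = 2.06000 − (-0.29729)·(2.06000 − 2.27000) / (-0.29729 − 0.00978) = 2.06000 − (0.06243)/(-0.30707) = 2.26331
g(2.26331) = 0.00014
u₃ = 2.26331 − 0.00014·(2.26331 − 2.06000) / (0.00014 − (-0.29729)) = 2.26331 − (0.00003)/(0.29743) = 2.26322

2.263, 2.263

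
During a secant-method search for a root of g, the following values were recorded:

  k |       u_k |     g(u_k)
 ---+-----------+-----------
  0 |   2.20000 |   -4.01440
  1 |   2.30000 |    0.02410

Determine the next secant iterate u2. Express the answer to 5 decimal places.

2.29940

u2 = 2.30000 − 0.02410·(2.30000 − 2.20000) / (0.02410 − (-4.01440))
   = 2.30000 − (0.0024100)/(4.0385000) = 2.2994032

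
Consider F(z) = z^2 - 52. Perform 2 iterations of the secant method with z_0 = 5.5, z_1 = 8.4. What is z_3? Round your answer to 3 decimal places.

7.200

F(5.5) = -21.75000, F(8.4) = 18.56000
z_2 = 8.40000 − 18.56000·(8.40000 − 5.50000) / (18.56000 − (-21.75000)) = 8.40000 − (53.82400)/(40.31000) = 7.06475
F(7.06475) = -2.08933
z_3 = 7.06475 − (-2.08933)·(7.06475 − 8.40000) / (-2.08933 − 18.56000) = 7.06475 − (2.78979)/(-20.64933) = 7.19985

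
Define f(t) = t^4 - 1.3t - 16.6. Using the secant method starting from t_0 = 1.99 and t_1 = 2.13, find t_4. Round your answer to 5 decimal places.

2.09669

f(1.99) = -3.5046080, f(2.13) = 1.2144616
t_2 = 2.1300000 − 1.2144616·(2.1300000 − 1.9900000) / (1.2144616 − (-3.5046080)) = 2.1300000 − (0.1700246)/(4.7190696) = 2.0939707
f(2.0939707) = -0.0964501
t_3 = 2.0939707 − (-0.0964501)·(2.0939707 − 2.1300000) / (-0.0964501 − 1.2144616) = 2.0939707 − (0.0034750)/(-1.3109117) = 2.0966216
f(2.0966216) = -0.0023566
t_4 = 2.0966216 − (-0.0023566)·(2.0966216 − 2.0939707) / (-0.0023566 − (-0.0964501)) = 2.0966216 − (-0.0000062)/(0.0940936) = 2.0966880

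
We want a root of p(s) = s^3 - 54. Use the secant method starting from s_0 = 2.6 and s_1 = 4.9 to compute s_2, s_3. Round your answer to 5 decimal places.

p(2.6) = -36.4240000, p(4.9) = 63.6490000
s_2 = 4.9000000 − 63.6490000·(4.9000000 − 2.6000000) / (63.6490000 − (-36.4240000)) = 4.9000000 − (146.3927000)/(100.0730000) = 3.4371409
p(3.4371409) = -13.3938325
s_3 = 3.4371409 − (-13.3938325)·(3.4371409 − 4.9000000) / (-13.3938325 − 63.6490000) = 3.4371409 − (19.5932899)/(-77.0428325) = 3.6914577

3.43714, 3.69146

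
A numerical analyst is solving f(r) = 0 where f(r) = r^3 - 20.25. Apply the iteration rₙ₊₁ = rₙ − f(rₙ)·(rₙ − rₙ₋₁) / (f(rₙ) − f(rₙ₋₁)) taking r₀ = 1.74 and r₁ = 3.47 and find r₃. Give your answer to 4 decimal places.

f(1.74) = -14.981976, f(3.47) = 21.531923
r₂ = 3.470000 − 21.531923·(3.470000 − 1.740000) / (21.531923 − (-14.981976)) = 3.470000 − (37.250227)/(36.513899) = 2.449834
f(2.449834) = -5.546858
r₃ = 2.449834 − (-5.546858)·(2.449834 − 3.470000) / (-5.546858 − 21.531923) = 2.449834 − (5.658715)/(-27.078781) = 2.658807

2.6588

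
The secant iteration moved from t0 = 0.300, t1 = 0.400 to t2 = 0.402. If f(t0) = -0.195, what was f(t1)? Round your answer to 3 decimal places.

-0.004

The secant line through (0.300, -0.195) and (0.400, f(t1)) crosses zero at t2 = 0.402.
So (0.300, -0.195), (0.400, f(t1)), (0.402, 0) are collinear:
f(t1) = -0.195 · (0.400 − 0.402) / (0.300 − 0.402) = -0.195 · (-0.00200)/(-0.10200) = -0.00382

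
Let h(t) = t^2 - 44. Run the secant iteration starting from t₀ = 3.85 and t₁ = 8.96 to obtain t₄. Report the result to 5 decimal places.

6.63636

h(3.85) = -29.1775000, h(8.96) = 36.2816000
t₂ = 8.9600000 − 36.2816000·(8.9600000 − 3.8500000) / (36.2816000 − (-29.1775000)) = 8.9600000 − (185.3989760)/(65.4591000) = 6.1277127
h(6.1277127) = -6.4511368
t₃ = 6.1277127 − (-6.4511368)·(6.1277127 − 8.9600000) / (-6.4511368 − 36.2816000) = 6.1277127 − (18.2714726)/(-42.7327368) = 6.5552883
h(6.5552883) = -1.0281959
t₄ = 6.5552883 − (-1.0281959)·(6.5552883 − 6.1277127) / (-1.0281959 − (-6.4511368)) = 6.5552883 − (-0.4396314)/(5.4229409) = 6.6363571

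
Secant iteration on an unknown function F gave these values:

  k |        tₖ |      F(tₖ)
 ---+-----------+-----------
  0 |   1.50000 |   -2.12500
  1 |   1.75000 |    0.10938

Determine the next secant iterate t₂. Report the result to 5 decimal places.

1.73776

t₂ = 1.75000 − 0.10938·(1.75000 − 1.50000) / (0.10938 − (-2.12500))
   = 1.75000 − (0.0273450)/(2.2343800) = 1.7377617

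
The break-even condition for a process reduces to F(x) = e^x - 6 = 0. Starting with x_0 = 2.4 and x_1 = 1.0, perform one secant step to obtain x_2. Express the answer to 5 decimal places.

F(2.4) = 5.0231764, F(1.0) = -3.2817182
x_2 = 1.0000000 − (-3.2817182)·(1.0000000 − 2.4000000) / (-3.2817182 − 5.0231764) = 1.0000000 − (4.5944054)/(-8.3048946) = 1.5532166

1.55322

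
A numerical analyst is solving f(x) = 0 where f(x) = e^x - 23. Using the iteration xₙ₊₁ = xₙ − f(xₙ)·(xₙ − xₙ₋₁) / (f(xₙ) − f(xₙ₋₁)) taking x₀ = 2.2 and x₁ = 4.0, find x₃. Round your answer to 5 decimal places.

2.98688

f(2.2) = -13.9749865, f(4.0) = 31.5981500
x₂ = 4.0000000 − 31.5981500·(4.0000000 − 2.2000000) / (31.5981500 − (-13.9749865)) = 4.0000000 − (56.8766701)/(45.5731365) = 2.7519694
f(2.7519694) = -7.3265315
x₃ = 2.7519694 − (-7.3265315)·(2.7519694 − 4.0000000) / (-7.3265315 − 31.5981500) = 2.7519694 − (9.1437357)/(-38.9246816) = 2.9868778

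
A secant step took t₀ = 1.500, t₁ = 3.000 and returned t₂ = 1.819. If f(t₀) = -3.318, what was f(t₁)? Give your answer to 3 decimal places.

12.284

The secant line through (1.500, -3.318) and (3.000, f(t₁)) crosses zero at t₂ = 1.819.
So (1.500, -3.318), (3.000, f(t₁)), (1.819, 0) are collinear:
f(t₁) = -3.318 · (3.000 − 1.819) / (1.500 − 1.819) = -3.318 · (1.18100)/(-0.31900) = 12.28388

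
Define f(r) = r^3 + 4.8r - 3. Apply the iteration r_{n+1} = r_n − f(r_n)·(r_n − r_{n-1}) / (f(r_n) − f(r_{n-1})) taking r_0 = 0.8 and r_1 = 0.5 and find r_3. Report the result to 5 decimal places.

0.58373

f(0.8) = 1.3520000, f(0.5) = -0.4750000
r_2 = 0.5000000 − (-0.4750000)·(0.5000000 − 0.8000000) / (-0.4750000 − 1.3520000) = 0.5000000 − (0.1425000)/(-1.8270000) = 0.5779967
f(0.5779967) = -0.0325185
r_3 = 0.5779967 − (-0.0325185)·(0.5779967 − 0.5000000) / (-0.0325185 − (-0.4750000)) = 0.5779967 − (-0.0025363)/(0.4424815) = 0.5837288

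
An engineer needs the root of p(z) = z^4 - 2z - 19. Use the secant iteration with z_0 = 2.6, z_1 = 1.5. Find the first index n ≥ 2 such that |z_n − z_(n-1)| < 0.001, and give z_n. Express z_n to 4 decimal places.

p(2.6) = 21.497600, p(1.5) = -16.937500
z_2 = 1.500000 − (-16.937500)·(-1.100000)/(-38.435100) = 1.984746;  |Δ| = 0.484746
p(1.984746) = -7.452072
z_3 = 1.984746 − (-7.452072)·(0.484746)/(9.485428) = 2.365578;  |Δ| = 0.380833
p(2.365578) = 7.583620
z_4 = 2.365578 − 7.583620·(0.380833)/(15.035692) = 2.173496;  |Δ| = 0.192082
p(2.173496) = -1.030012
z_5 = 2.173496 − (-1.030012)·(-0.192082)/(-8.613632) = 2.196465;  |Δ| = 0.022969
p(2.196465) = -0.117526
z_6 = 2.196465 − (-0.117526)·(0.022969)/(0.912487) = 2.199423;  |Δ| = 0.002958
p(2.199423) = 0.002207
z_7 = 2.199423 − 0.002207·(0.002958)/(0.119732) = 2.199369;  |Δ| = 0.000055
|z_7 − z_6| = 0.000055 < 0.001

n = 7, z_n = 2.1994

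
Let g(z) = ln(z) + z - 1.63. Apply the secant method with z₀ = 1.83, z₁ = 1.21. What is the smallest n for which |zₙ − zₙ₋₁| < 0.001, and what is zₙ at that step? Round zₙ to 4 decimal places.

n = 4, zₙ = 1.3385

g(1.83) = 0.804316, g(1.21) = -0.229380
z₂ = 1.210000 − (-0.229380)·(-0.620000)/(-1.033696) = 1.347580;  |Δ| = 0.137580
g(1.347580) = 0.015890
z₃ = 1.347580 − 0.015890·(0.137580)/(0.245269) = 1.338667;  |Δ| = 0.008913
g(1.338667) = 0.000341
z₄ = 1.338667 − 0.000341·(-0.008913)/(-0.015549) = 1.338471;  |Δ| = 0.000195
|z₄ − z₃| = 0.000195 < 0.001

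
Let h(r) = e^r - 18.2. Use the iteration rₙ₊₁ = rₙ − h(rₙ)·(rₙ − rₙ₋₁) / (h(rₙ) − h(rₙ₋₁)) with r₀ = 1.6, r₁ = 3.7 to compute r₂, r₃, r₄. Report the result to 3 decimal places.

2.384, 2.711, 2.957

h(1.6) = -13.24697, h(3.7) = 22.24730
r₂ = 3.70000 − 22.24730·(3.70000 − 1.60000) / (22.24730 − (-13.24697)) = 3.70000 − (46.71934)/(35.49427) = 2.38375
h(2.38375) = -7.35450
r₃ = 2.38375 − (-7.35450)·(2.38375 − 3.70000) / (-7.35450 − 22.24730) = 2.38375 − (9.68037)/(-29.60181) = 2.71077
h(2.71077) = -3.15916
r₄ = 2.71077 − (-3.15916)·(2.71077 − 2.38375) / (-3.15916 − (-7.35450)) = 2.71077 − (-1.03311)/(4.19535) = 2.95702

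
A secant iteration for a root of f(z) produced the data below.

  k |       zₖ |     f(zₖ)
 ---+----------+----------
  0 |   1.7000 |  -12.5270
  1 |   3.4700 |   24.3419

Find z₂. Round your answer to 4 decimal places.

2.3014

z₂ = 3.4700 − 24.3419·(3.4700 − 1.7000) / (24.3419 − (-12.5270))
   = 3.4700 − (43.085163)/(36.868900) = 2.301395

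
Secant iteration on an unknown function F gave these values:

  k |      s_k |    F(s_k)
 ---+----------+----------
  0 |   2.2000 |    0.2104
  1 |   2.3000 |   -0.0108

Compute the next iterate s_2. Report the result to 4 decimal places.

s_2 = 2.3000 − (-0.0108)·(2.3000 − 2.2000) / (-0.0108 − 0.2104)
   = 2.3000 − (-0.001080)/(-0.221200) = 2.295118

2.2951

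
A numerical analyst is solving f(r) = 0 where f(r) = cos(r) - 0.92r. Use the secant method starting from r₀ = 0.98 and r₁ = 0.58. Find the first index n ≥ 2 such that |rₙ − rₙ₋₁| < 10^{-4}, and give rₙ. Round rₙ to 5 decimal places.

f(0.98) = -0.3445775, f(0.58) = 0.3028626
r₂ = 0.5800000 − 0.3028626·(-0.4000000)/(0.6474401) = 0.7671139;  |Δ| = 0.1871139
f(0.7671139) = 0.0141720
r₃ = 0.7671139 − 0.0141720·(0.1871139)/(-0.2886907) = 0.7762994;  |Δ| = 0.0091855
f(0.7762994) = -0.0006843
r₄ = 0.7762994 − (-0.0006843)·(0.0091855)/(-0.0148563) = 0.7758763;  |Δ| = 0.0004231
f(0.7758763) = 0.0000013
r₅ = 0.7758763 − 0.0000013·(-0.0004231)/(0.0006856) = 0.7758772;  |Δ| = 0.0000008
|r₅ − r₄| = 0.0000008 < 10^{-4}

n = 5, rₙ = 0.77588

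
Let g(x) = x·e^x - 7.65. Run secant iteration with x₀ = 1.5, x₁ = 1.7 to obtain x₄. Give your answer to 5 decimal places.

g(1.5) = -0.9274664, g(1.7) = 1.6557106
x₂ = 1.7000000 − 1.6557106·(1.7000000 − 1.5000000) / (1.6557106 − (-0.9274664)) = 1.7000000 − (0.3311421)/(2.5831770) = 1.5718082
g(1.5718082) = -0.0811975
x₃ = 1.5718082 − (-0.0811975)·(1.5718082 − 1.7000000) / (-0.0811975 − 1.6557106) = 1.5718082 − (0.0104088)/(-1.7369080) = 1.5778009
g(1.5778009) = -0.0066728
x₄ = 1.5778009 − (-0.0066728)·(1.5778009 − 1.5718082) / (-0.0066728 − (-0.0811975)) = 1.5778009 − (-0.0000400)/(0.0745247) = 1.5783375

1.57834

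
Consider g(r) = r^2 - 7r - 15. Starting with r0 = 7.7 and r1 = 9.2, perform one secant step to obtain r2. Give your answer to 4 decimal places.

8.6707

g(7.7) = -9.610000, g(9.2) = 5.240000
r2 = 9.200000 − 5.240000·(9.200000 − 7.700000) / (5.240000 − (-9.610000)) = 9.200000 − (7.860000)/(14.850000) = 8.670707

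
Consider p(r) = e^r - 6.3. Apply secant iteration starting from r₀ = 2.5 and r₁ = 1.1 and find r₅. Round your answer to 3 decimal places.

1.840

p(2.5) = 5.88249, p(1.1) = -3.29583
r₂ = 1.10000 − (-3.29583)·(1.10000 − 2.50000) / (-3.29583 − 5.88249) = 1.10000 − (4.61417)/(-9.17833) = 1.60272
p(1.60272) = -1.33346
r₃ = 1.60272 − (-1.33346)·(1.60272 − 1.10000) / (-1.33346 − (-3.29583)) = 1.60272 − (-0.67036)/(1.96238) = 1.94433
p(1.94433) = 0.68895
r₄ = 1.94433 − 0.68895·(1.94433 − 1.60272) / (0.68895 − (-1.33346)) = 1.94433 − (0.23535)/(2.02241) = 1.82796
p(1.82796) = -0.07882
r₅ = 1.82796 − (-0.07882)·(1.82796 − 1.94433) / (-0.07882 − 0.68895) = 1.82796 − (0.00917)/(-0.76777) = 1.83991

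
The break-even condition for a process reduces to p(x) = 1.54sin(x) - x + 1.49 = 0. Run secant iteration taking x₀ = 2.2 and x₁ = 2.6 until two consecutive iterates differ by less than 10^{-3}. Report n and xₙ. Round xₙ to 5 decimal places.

n = 4, xₙ = 2.46011

p(2.2) = 0.5350845, p(2.6) = -0.3161279
x₂ = 2.6000000 − (-0.3161279)·(0.4000000)/(-0.8512123) = 2.4514458;  |Δ| = 0.1485542
p(2.4514458) = 0.0189958
x₃ = 2.4514458 − 0.0189958·(-0.1485542)/(0.3351237) = 2.4598663;  |Δ| = 0.0084205
p(2.4598663) = 0.0005407
x₄ = 2.4598663 − 0.0005407·(0.0084205)/(-0.0184551) = 2.4601130;  |Δ| = 0.0002467
|x₄ − x₃| = 0.0002467 < 10^{-3}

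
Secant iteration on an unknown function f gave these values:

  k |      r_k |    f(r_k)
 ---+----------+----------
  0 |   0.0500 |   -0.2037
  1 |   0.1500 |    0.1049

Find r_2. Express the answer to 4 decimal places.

0.1160

r_2 = 0.1500 − 0.1049·(0.1500 − 0.0500) / (0.1049 − (-0.2037))
   = 0.1500 − (0.010490)/(0.308600) = 0.116008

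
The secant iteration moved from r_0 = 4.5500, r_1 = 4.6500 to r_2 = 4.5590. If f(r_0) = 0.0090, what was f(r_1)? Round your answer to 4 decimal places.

-0.0910

The secant line through (4.5500, 0.0090) and (4.6500, f(r_1)) crosses zero at r_2 = 4.5590.
So (4.5500, 0.0090), (4.6500, f(r_1)), (4.5590, 0) are collinear:
f(r_1) = 0.0090 · (4.6500 − 4.5590) / (4.5500 − 4.5590) = 0.0090 · (0.091000)/(-0.009000) = -0.091000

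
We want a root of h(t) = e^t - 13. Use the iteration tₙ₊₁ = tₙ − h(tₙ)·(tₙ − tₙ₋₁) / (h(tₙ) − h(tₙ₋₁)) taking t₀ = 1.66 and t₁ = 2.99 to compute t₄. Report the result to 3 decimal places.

h(1.66) = -7.74069, h(2.99) = 6.88568
t₂ = 2.99000 − 6.88568·(2.99000 − 1.66000) / (6.88568 − (-7.74069)) = 2.99000 − (9.15796)/(14.62637) = 2.36387
h(2.36387) = -2.36794
t₃ = 2.36387 − (-2.36794)·(2.36387 − 2.99000) / (-2.36794 − 6.88568) = 2.36387 − (1.48263)/(-9.25363) = 2.52410
h(2.52410) = -0.52040
t₄ = 2.52410 − (-0.52040)·(2.52410 − 2.36387) / (-0.52040 − (-2.36794)) = 2.52410 − (-0.08338)/(1.84754) = 2.56923

2.569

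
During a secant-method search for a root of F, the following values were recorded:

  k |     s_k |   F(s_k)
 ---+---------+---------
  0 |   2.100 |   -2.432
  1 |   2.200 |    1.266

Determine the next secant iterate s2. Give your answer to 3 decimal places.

s2 = 2.200 − 1.266·(2.200 − 2.100) / (1.266 − (-2.432))
   = 2.200 − (0.12660)/(3.69800) = 2.16577

2.166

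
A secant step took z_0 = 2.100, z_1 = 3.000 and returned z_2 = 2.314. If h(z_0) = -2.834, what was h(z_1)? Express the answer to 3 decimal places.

9.085

The secant line through (2.100, -2.834) and (3.000, h(z_1)) crosses zero at z_2 = 2.314.
So (2.100, -2.834), (3.000, h(z_1)), (2.314, 0) are collinear:
h(z_1) = -2.834 · (3.000 − 2.314) / (2.100 − 2.314) = -2.834 · (0.68600)/(-0.21400) = 9.08469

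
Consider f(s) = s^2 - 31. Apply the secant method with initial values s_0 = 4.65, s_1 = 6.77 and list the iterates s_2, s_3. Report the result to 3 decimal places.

f(4.65) = -9.37750, f(6.77) = 14.83290
s_2 = 6.77000 − 14.83290·(6.77000 − 4.65000) / (14.83290 − (-9.37750)) = 6.77000 − (31.44575)/(24.21040) = 5.47115
f(5.47115) = -1.06655
s_3 = 5.47115 − (-1.06655)·(5.47115 − 6.77000) / (-1.06655 − 14.83290) = 5.47115 − (1.38529)/(-15.89945) = 5.55828

5.471, 5.558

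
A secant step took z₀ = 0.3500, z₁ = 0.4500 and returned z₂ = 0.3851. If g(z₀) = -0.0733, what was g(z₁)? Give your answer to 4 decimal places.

0.1355

The secant line through (0.3500, -0.0733) and (0.4500, g(z₁)) crosses zero at z₂ = 0.3851.
So (0.3500, -0.0733), (0.4500, g(z₁)), (0.3851, 0) are collinear:
g(z₁) = -0.0733 · (0.4500 − 0.3851) / (0.3500 − 0.3851) = -0.0733 · (0.064900)/(-0.035100) = 0.135532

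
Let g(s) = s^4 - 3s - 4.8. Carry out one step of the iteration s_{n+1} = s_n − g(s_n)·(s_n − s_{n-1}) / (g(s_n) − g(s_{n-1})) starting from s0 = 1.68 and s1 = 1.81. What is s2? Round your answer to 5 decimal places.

g(1.68) = -1.8740582, g(1.81) = 0.5028312
s2 = 1.8100000 − 0.5028312·(1.8100000 − 1.6800000) / (0.5028312 − (-1.8740582)) = 1.8100000 − (0.0653681)/(2.3768895) = 1.7824985

1.78250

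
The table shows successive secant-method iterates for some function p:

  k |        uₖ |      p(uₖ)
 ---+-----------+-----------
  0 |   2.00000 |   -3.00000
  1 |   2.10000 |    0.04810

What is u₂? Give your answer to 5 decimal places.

u₂ = 2.10000 − 0.04810·(2.10000 − 2.00000) / (0.04810 − (-3.00000))
   = 2.10000 − (0.0048100)/(3.0481000) = 2.0984220

2.09842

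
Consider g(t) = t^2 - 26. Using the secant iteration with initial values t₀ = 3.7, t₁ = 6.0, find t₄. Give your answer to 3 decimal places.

g(3.7) = -12.31000, g(6.0) = 10.00000
t₂ = 6.00000 − 10.00000·(6.00000 − 3.70000) / (10.00000 − (-12.31000)) = 6.00000 − (23.00000)/(22.31000) = 4.96907
g(4.96907) = -1.30832
t₃ = 4.96907 − (-1.30832)·(4.96907 − 6.00000) / (-1.30832 − 10.00000) = 4.96907 − (1.34879)/(-11.30832) = 5.08835
g(5.08835) = -0.10874
t₄ = 5.08835 − (-0.10874)·(5.08835 − 4.96907) / (-0.10874 − (-1.30832)) = 5.08835 − (-0.01297)/(1.19959) = 5.09916

5.099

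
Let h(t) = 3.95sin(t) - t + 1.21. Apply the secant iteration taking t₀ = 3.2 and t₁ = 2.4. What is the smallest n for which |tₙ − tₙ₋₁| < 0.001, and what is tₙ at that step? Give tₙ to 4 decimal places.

n = 5, tₙ = 2.7430

h(3.2) = -2.220578, h(2.4) = 1.478080
t₂ = 2.400000 − 1.478080·(-0.800000)/(3.698657) = 2.719701;  |Δ| = 0.319701
h(2.719701) = 0.107774
t₃ = 2.719701 − 0.107774·(0.319701)/(-1.370306) = 2.744845;  |Δ| = 0.025144
h(2.744845) = -0.008483
t₄ = 2.744845 − (-0.008483)·(0.025144)/(-0.116257) = 2.743010;  |Δ| = 0.001835
h(2.743010) = 0.000033
t₅ = 2.743010 − 0.000033·(-0.001835)/(0.008517) = 2.743017;  |Δ| = 0.000007
|t₅ − t₄| = 0.000007 < 0.001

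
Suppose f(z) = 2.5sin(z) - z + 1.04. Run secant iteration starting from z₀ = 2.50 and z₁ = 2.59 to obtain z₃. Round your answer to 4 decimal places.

f(2.50) = 0.036180, f(2.59) = -0.239889
z₂ = 2.590000 − (-0.239889)·(2.590000 − 2.500000) / (-0.239889 − 0.036180) = 2.590000 − (-0.021590)/(-0.276070) = 2.511795
f(2.511795) = 0.000658
z₃ = 2.511795 − 0.000658·(2.511795 − 2.590000) / (0.000658 − (-0.239889)) = 2.511795 − (-0.000051)/(0.240547) = 2.512009

2.5120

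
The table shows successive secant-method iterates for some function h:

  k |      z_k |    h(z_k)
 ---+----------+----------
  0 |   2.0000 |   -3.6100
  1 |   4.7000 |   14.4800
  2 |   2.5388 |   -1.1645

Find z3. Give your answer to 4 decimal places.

z3 = 2.5388 − (-1.1645)·(2.5388 − 4.7000) / (-1.1645 − 14.4800)
   = 2.5388 − (2.516717)/(-15.644500) = 2.699669

2.6997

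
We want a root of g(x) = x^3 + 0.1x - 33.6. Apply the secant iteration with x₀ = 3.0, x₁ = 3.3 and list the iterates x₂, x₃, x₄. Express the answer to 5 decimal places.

g(3.0) = -6.3000000, g(3.3) = 2.6670000
x₂ = 3.3000000 − 2.6670000·(3.3000000 − 3.0000000) / (2.6670000 − (-6.3000000)) = 3.3000000 − (0.8001000)/(8.9670000) = 3.2107728
g(3.2107728) = -0.1788659
x₃ = 3.2107728 − (-0.1788659)·(3.2107728 − 3.3000000) / (-0.1788659 − 2.6670000) = 3.2107728 − (0.0159597)/(-2.8458659) = 3.2163809
g(3.2163809) = -0.0045614
x₄ = 3.2163809 − (-0.0045614)·(3.2163809 − 3.2107728) / (-0.0045614 − (-0.1788659)) = 3.2163809 − (-0.0000256)/(0.1743045) = 3.2165276

3.21077, 3.21638, 3.21653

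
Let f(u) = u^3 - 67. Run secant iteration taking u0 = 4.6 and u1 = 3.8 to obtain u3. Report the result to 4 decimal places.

4.0638

f(4.6) = 30.336000, f(3.8) = -12.128000
u2 = 3.800000 − (-12.128000)·(3.800000 − 4.600000) / (-12.128000 − 30.336000) = 3.800000 − (9.702400)/(-42.464000) = 4.028485
f(4.028485) = -1.622945
u3 = 4.028485 − (-1.622945)·(4.028485 − 3.800000) / (-1.622945 − (-12.128000)) = 4.028485 − (-0.370819)/(10.505055) = 4.063784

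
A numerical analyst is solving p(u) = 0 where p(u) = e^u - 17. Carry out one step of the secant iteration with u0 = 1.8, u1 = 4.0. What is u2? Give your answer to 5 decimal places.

2.29622

p(1.8) = -10.9503525, p(4.0) = 37.5981500
u2 = 4.0000000 − 37.5981500·(4.0000000 − 1.8000000) / (37.5981500 − (-10.9503525)) = 4.0000000 − (82.7159301)/(48.5485026) = 2.2962208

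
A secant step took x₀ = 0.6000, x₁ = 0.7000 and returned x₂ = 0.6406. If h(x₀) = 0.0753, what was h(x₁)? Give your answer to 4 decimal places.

The secant line through (0.6000, 0.0753) and (0.7000, h(x₁)) crosses zero at x₂ = 0.6406.
So (0.6000, 0.0753), (0.7000, h(x₁)), (0.6406, 0) are collinear:
h(x₁) = 0.0753 · (0.7000 − 0.6406) / (0.6000 − 0.6406) = 0.0753 · (0.059400)/(-0.040600) = -0.110168

-0.1102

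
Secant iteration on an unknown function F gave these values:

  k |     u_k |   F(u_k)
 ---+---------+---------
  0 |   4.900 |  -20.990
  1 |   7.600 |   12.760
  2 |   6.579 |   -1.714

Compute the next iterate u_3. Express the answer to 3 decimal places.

6.700

u_3 = 6.579 − (-1.714)·(6.579 − 7.600) / (-1.714 − 12.760)
   = 6.579 − (1.74999)/(-14.47400) = 6.69991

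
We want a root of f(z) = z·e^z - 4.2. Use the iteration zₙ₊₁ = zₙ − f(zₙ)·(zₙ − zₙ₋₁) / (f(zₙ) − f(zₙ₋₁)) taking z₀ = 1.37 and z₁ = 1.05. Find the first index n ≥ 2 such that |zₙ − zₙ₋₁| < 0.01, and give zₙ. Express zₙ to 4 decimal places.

n = 4, zₙ = 1.2289

f(1.37) = 1.191430, f(1.05) = -1.199466
z₂ = 1.050000 − (-1.199466)·(-0.320000)/(-2.390897) = 1.210538;  |Δ| = 0.160538
f(1.210538) = -0.138297
z₃ = 1.210538 − (-0.138297)·(0.160538)/(1.061170) = 1.231460;  |Δ| = 0.020922
f(1.231460) = 0.019261
z₄ = 1.231460 − 0.019261·(0.020922)/(0.157558) = 1.228902;  |Δ| = 0.002558
|z₄ − z₃| = 0.002558 < 0.01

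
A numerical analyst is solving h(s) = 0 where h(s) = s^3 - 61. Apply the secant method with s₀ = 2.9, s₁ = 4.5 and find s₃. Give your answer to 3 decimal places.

h(2.9) = -36.61100, h(4.5) = 30.12500
s₂ = 4.50000 − 30.12500·(4.50000 − 2.90000) / (30.12500 − (-36.61100)) = 4.50000 − (48.20000)/(66.73600) = 3.77775
h(3.77775) = -7.08619
s₃ = 3.77775 − (-7.08619)·(3.77775 − 4.50000) / (-7.08619 − 30.12500) = 3.77775 − (5.11799)/(-37.21119) = 3.91529

3.915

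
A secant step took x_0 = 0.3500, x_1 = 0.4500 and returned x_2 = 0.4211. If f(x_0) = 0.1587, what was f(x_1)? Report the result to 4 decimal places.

The secant line through (0.3500, 0.1587) and (0.4500, f(x_1)) crosses zero at x_2 = 0.4211.
So (0.3500, 0.1587), (0.4500, f(x_1)), (0.4211, 0) are collinear:
f(x_1) = 0.1587 · (0.4500 − 0.4211) / (0.3500 − 0.4211) = 0.1587 · (0.028900)/(-0.071100) = -0.064507

-0.0645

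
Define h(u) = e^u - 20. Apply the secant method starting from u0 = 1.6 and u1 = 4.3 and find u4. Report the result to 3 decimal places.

3.218

h(1.6) = -15.04697, h(4.3) = 53.69979
u2 = 4.30000 − 53.69979·(4.30000 − 1.60000) / (53.69979 − (-15.04697)) = 4.30000 − (144.98944)/(68.74676) = 2.19096
h(2.19096) = -11.05618
u3 = 2.19096 − (-11.05618)·(2.19096 − 4.30000) / (-11.05618 − 53.69979) = 2.19096 − (23.31788)/(-64.75597) = 2.55105
h(2.55105) = -7.17942
u4 = 2.55105 − (-7.17942)·(2.55105 − 2.19096) / (-7.17942 − (-11.05618)) = 2.55105 − (-2.58523)/(3.87676) = 3.21790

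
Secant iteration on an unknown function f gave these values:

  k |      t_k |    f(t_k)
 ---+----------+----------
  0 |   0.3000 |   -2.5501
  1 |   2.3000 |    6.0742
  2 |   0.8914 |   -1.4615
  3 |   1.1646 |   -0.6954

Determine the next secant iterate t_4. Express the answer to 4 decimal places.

t_4 = 1.1646 − (-0.6954)·(1.1646 − 0.8914) / (-0.6954 − (-1.4615))
   = 1.1646 − (-0.189983)/(0.766100) = 1.412588

1.4126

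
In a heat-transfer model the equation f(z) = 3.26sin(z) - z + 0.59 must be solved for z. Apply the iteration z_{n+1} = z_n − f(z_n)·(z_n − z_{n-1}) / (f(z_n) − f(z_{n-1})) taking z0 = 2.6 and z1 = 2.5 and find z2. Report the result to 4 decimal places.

2.5111

f(2.6) = -0.329466, f(2.5) = 0.041019
z2 = 2.500000 − 0.041019·(2.500000 − 2.600000) / (0.041019 − (-0.329466)) = 2.500000 − (-0.004102)/(0.370485) = 2.511072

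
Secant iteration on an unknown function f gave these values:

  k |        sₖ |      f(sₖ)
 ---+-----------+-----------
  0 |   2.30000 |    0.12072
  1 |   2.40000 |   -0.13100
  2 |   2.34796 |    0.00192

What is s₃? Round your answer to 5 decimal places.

s₃ = 2.34796 − 0.00192·(2.34796 − 2.40000) / (0.00192 − (-0.13100))
   = 2.34796 − (-0.0000999)/(0.1329200) = 2.3487117

2.34871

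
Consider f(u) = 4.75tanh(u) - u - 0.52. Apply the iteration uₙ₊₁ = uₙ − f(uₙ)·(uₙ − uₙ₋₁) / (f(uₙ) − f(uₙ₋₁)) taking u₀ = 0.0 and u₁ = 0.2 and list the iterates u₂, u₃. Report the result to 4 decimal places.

0.1410, 0.1398

f(0.0) = -0.520000, f(0.2) = 0.217533
u₂ = 0.200000 − 0.217533·(0.200000 − 0.000000) / (0.217533 − (-0.520000)) = 0.200000 − (0.043507)/(0.737533) = 0.141011
f(0.141011) = 0.004386
u₃ = 0.141011 − 0.004386·(0.141011 − 0.200000) / (0.004386 − 0.217533) = 0.141011 − (-0.000259)/(-0.213147) = 0.139797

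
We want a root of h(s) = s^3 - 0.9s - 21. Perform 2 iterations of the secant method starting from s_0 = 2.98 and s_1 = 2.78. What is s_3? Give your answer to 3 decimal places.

2.868

h(2.98) = 2.78159, h(2.78) = -2.01705
s_2 = 2.78000 − (-2.01705)·(2.78000 − 2.98000) / (-2.01705 − 2.78159) = 2.78000 − (0.40341)/(-4.79864) = 2.86407
h(2.86407) = -0.08405
s_3 = 2.86407 − (-0.08405)·(2.86407 − 2.78000) / (-0.08405 − (-2.01705)) = 2.86407 − (-0.00707)/(1.93300) = 2.86772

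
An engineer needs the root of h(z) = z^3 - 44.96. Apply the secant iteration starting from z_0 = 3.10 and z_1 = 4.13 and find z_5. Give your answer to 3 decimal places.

h(3.10) = -15.16900, h(4.13) = 25.48500
z_2 = 4.13000 − 25.48500·(4.13000 − 3.10000) / (25.48500 − (-15.16900)) = 4.13000 − (26.24955)/(40.65400) = 3.48432
h(3.48432) = -2.65873
z_3 = 3.48432 − (-2.65873)·(3.48432 − 4.13000) / (-2.65873 − 25.48500) = 3.48432 − (1.71669)/(-28.14373) = 3.54532
h(3.54532) = -0.39800
z_4 = 3.54532 − (-0.39800)·(3.54532 − 3.48432) / (-0.39800 − (-2.65873)) = 3.54532 − (-0.02428)/(2.26073) = 3.55605
h(3.55605) = 0.00815
z_5 = 3.55605 − 0.00815·(3.55605 − 3.54532) / (0.00815 − (-0.39800)) = 3.55605 − (0.00009)/(0.40615) = 3.55584

3.556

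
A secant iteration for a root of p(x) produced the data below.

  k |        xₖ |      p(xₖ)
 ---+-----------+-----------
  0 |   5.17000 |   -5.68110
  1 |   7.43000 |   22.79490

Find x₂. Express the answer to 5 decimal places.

x₂ = 7.43000 − 22.79490·(7.43000 − 5.17000) / (22.79490 − (-5.68110))
   = 7.43000 − (51.5164740)/(28.4760000) = 5.6208810

5.62088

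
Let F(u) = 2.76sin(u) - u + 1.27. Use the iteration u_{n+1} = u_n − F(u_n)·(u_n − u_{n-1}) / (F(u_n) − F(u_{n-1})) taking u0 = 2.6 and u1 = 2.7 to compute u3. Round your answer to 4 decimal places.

F(2.6) = 0.092784, F(2.7) = -0.250432
u2 = 2.700000 − (-0.250432)·(2.700000 − 2.600000) / (-0.250432 − 0.092784) = 2.700000 − (-0.025043)/(-0.343215) = 2.627034
F(2.627034) = 0.001303
u3 = 2.627034 − 0.001303·(2.627034 − 2.700000) / (0.001303 − (-0.250432)) = 2.627034 − (-0.000095)/(0.251734) = 2.627411

2.6274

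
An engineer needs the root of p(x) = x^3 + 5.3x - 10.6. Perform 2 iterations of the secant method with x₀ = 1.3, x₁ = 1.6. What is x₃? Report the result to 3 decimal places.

p(1.3) = -1.51300, p(1.6) = 1.97600
x₂ = 1.60000 − 1.97600·(1.60000 − 1.30000) / (1.97600 − (-1.51300)) = 1.60000 − (0.59280)/(3.48900) = 1.43009
p(1.43009) = -0.09571
x₃ = 1.43009 − (-0.09571)·(1.43009 − 1.60000) / (-0.09571 − 1.97600) = 1.43009 − (0.01626)/(-2.07171) = 1.43794

1.438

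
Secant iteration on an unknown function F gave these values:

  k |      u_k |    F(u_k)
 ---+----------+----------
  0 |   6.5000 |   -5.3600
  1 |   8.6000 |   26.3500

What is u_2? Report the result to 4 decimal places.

6.8550

u_2 = 8.6000 − 26.3500·(8.6000 − 6.5000) / (26.3500 − (-5.3600))
   = 8.6000 − (55.335000)/(31.710000) = 6.854967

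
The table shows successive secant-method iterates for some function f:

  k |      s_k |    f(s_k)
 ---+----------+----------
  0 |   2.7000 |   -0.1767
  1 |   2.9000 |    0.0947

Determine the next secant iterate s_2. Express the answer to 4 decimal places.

2.8302

s_2 = 2.9000 − 0.0947·(2.9000 − 2.7000) / (0.0947 − (-0.1767))
   = 2.9000 − (0.018940)/(0.271400) = 2.830214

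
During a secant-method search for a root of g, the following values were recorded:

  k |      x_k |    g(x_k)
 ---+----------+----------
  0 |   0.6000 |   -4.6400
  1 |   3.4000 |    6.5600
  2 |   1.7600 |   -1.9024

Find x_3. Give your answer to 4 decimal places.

2.1287

x_3 = 1.7600 − (-1.9024)·(1.7600 − 3.4000) / (-1.9024 − 6.5600)
   = 1.7600 − (3.119936)/(-8.462400) = 2.128682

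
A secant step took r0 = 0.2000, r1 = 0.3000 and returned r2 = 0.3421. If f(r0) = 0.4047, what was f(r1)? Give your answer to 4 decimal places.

The secant line through (0.2000, 0.4047) and (0.3000, f(r1)) crosses zero at r2 = 0.3421.
So (0.2000, 0.4047), (0.3000, f(r1)), (0.3421, 0) are collinear:
f(r1) = 0.4047 · (0.3000 − 0.3421) / (0.2000 − 0.3421) = 0.4047 · (-0.042100)/(-0.142100) = 0.119901

0.1199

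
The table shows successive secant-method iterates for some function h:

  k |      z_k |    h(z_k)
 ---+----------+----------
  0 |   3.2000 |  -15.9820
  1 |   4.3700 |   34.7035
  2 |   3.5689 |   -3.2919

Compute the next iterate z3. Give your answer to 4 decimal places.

3.6383

z3 = 3.5689 − (-3.2919)·(3.5689 − 4.3700) / (-3.2919 − 34.7035)
   = 3.5689 − (2.637141)/(-37.995400) = 3.638307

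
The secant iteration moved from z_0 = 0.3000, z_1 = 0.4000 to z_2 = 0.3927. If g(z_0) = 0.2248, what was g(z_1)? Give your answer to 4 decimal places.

The secant line through (0.3000, 0.2248) and (0.4000, g(z_1)) crosses zero at z_2 = 0.3927.
So (0.3000, 0.2248), (0.4000, g(z_1)), (0.3927, 0) are collinear:
g(z_1) = 0.2248 · (0.4000 − 0.3927) / (0.3000 − 0.3927) = 0.2248 · (0.007300)/(-0.092700) = -0.017703

-0.0177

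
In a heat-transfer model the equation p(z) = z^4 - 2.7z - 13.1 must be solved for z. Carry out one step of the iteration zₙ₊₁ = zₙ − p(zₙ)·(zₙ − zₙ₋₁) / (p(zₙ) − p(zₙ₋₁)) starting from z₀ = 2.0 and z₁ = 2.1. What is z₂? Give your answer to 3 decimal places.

p(2.0) = -2.50000, p(2.1) = 0.67810
z₂ = 2.10000 − 0.67810·(2.10000 − 2.00000) / (0.67810 − (-2.50000)) = 2.10000 − (0.06781)/(3.17810) = 2.07866

2.079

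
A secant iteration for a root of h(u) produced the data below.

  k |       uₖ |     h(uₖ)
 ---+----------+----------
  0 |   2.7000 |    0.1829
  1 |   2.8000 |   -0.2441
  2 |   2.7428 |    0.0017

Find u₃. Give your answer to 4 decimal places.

2.7432

u₃ = 2.7428 − 0.0017·(2.7428 − 2.8000) / (0.0017 − (-0.2441))
   = 2.7428 − (-0.000097)/(0.245800) = 2.743196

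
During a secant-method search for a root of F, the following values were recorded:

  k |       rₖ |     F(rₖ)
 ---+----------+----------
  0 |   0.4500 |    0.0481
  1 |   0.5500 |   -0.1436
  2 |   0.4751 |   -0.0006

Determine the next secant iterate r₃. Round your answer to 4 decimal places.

0.4748

r₃ = 0.4751 − (-0.0006)·(0.4751 − 0.5500) / (-0.0006 − (-0.1436))
   = 0.4751 − (0.000045)/(0.143000) = 0.474786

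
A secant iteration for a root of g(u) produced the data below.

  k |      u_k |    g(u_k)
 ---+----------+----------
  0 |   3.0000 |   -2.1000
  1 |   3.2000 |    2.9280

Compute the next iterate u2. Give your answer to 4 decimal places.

u2 = 3.2000 − 2.9280·(3.2000 − 3.0000) / (2.9280 − (-2.1000))
   = 3.2000 − (0.585600)/(5.028000) = 3.083532

3.0835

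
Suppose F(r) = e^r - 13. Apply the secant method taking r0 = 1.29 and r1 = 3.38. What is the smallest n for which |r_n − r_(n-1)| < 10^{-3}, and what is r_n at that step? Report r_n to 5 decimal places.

n = 7, r_n = 2.56495

F(1.29) = -9.3672134, F(3.38) = 16.3707711
r2 = 3.3800000 − 16.3707711·(2.0900000)/(25.7379846) = 2.0506453;  |Δ| = 1.3293547
F(2.0506453) = -5.2270849
r3 = 2.0506453 − (-5.2270849)·(-1.3293547)/(-21.5978560) = 2.3723740;  |Δ| = 0.3217287
F(2.3723740) = -2.2771823
r4 = 2.3723740 − (-2.2771823)·(0.3217287)/(2.9499026) = 2.6207330;  |Δ| = 0.2483590
F(2.6207330) = 0.7457953
r5 = 2.6207330 − 0.7457953·(0.2483590)/(3.0229776) = 2.5594606;  |Δ| = 0.0612724
F(2.5594606) = -0.0711582
r6 = 2.5594606 − (-0.0711582)·(-0.0612724)/(-0.8169535) = 2.5647976;  |Δ| = 0.0053369
F(2.5647976) = -0.0019733
r7 = 2.5647976 − (-0.0019733)·(0.0053369)/(0.0691849) = 2.5649498;  |Δ| = 0.0001522
|r7 − r6| = 0.0001522 < 10^{-3}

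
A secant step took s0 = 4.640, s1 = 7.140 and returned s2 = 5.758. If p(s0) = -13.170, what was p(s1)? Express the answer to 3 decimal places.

The secant line through (4.640, -13.170) and (7.140, p(s1)) crosses zero at s2 = 5.758.
So (4.640, -13.170), (7.140, p(s1)), (5.758, 0) are collinear:
p(s1) = -13.170 · (7.140 − 5.758) / (4.640 − 5.758) = -13.170 · (1.38200)/(-1.11800) = 16.27991

16.280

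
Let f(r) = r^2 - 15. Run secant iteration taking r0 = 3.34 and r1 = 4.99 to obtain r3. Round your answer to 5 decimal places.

3.86390

f(3.34) = -3.8444000, f(4.99) = 9.9001000
r2 = 4.9900000 − 9.9001000·(4.9900000 − 3.3400000) / (9.9001000 − (-3.8444000)) = 4.9900000 − (16.3351650)/(13.7445000) = 3.8015126
f(3.8015126) = -0.5485019
r3 = 3.8015126 − (-0.5485019)·(3.8015126 − 4.9900000) / (-0.5485019 − 9.9001000) = 3.8015126 − (0.6518876)/(-10.4486019) = 3.8639025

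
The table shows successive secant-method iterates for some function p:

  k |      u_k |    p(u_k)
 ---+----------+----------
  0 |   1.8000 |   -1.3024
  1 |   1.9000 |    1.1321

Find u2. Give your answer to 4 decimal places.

u2 = 1.9000 − 1.1321·(1.9000 − 1.8000) / (1.1321 − (-1.3024))
   = 1.9000 − (0.113210)/(2.434500) = 1.853498

1.8535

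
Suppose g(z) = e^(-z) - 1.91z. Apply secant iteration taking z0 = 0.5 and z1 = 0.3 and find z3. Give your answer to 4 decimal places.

0.3639

g(0.5) = -0.348469, g(0.3) = 0.167818
z2 = 0.300000 − 0.167818·(0.300000 − 0.500000) / (0.167818 − (-0.348469)) = 0.300000 − (-0.033564)/(0.516288) = 0.365010
g(0.365010) = -0.002978
z3 = 0.365010 − (-0.002978)·(0.365010 − 0.300000) / (-0.002978 − 0.167818) = 0.365010 − (-0.000194)/(-0.170797) = 0.363876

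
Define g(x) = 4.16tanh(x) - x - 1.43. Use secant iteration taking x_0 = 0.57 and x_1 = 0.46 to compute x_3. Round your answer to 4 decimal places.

g(0.57) = 0.143895, g(0.46) = -0.100850
x_2 = 0.460000 − (-0.100850)·(0.460000 − 0.570000) / (-0.100850 − 0.143895) = 0.460000 − (0.011093)/(-0.244744) = 0.505327
g(0.505327) = 0.004465
x_3 = 0.505327 − 0.004465·(0.505327 − 0.460000) / (0.004465 − (-0.100850)) = 0.505327 − (0.000202)/(0.105314) = 0.503405

0.5034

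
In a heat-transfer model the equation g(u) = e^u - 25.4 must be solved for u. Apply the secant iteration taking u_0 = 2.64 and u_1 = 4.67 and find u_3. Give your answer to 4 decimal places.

3.0383

g(2.64) = -11.386796, g(4.67) = 81.297742
u_2 = 4.670000 − 81.297742·(4.670000 − 2.640000) / (81.297742 − (-11.386796)) = 4.670000 − (165.034417)/(92.684539) = 2.889396
g(2.889396) = -7.417547
u_3 = 2.889396 − (-7.417547)·(2.889396 − 4.670000) / (-7.417547 − 81.297742) = 2.889396 − (13.207710)/(-88.715289) = 3.038274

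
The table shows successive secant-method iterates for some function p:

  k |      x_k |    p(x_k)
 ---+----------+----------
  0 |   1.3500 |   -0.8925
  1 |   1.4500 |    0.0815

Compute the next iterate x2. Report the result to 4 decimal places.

x2 = 1.4500 − 0.0815·(1.4500 − 1.3500) / (0.0815 − (-0.8925))
   = 1.4500 − (0.008150)/(0.974000) = 1.441632

1.4416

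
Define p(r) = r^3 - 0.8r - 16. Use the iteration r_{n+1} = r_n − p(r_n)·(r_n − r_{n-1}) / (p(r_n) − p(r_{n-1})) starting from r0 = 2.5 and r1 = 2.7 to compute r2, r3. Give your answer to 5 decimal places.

p(2.5) = -2.3750000, p(2.7) = 1.5230000
r2 = 2.7000000 − 1.5230000·(2.7000000 − 2.5000000) / (1.5230000 − (-2.3750000)) = 2.7000000 − (0.3046000)/(3.8980000) = 2.6218574
p(2.6218574) = -0.0744817
r3 = 2.6218574 − (-0.0744817)·(2.6218574 − 2.7000000) / (-0.0744817 − 1.5230000) = 2.6218574 − (0.0058202)/(-1.5974817) = 2.6255007

2.62186, 2.62550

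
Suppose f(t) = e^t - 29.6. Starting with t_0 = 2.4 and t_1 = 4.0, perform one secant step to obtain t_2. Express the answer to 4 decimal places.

3.0821

f(2.4) = -18.576824, f(4.0) = 24.998150
t_2 = 4.000000 − 24.998150·(4.000000 − 2.400000) / (24.998150 − (-18.576824)) = 4.000000 − (39.997040)/(43.574974) = 3.082110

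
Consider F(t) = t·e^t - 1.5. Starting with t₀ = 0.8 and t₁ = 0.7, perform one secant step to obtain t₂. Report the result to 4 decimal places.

F(0.8) = 0.280433, F(0.7) = -0.090373
t₂ = 0.700000 − (-0.090373)·(0.700000 − 0.800000) / (-0.090373 − 0.280433) = 0.700000 − (0.009037)/(-0.370806) = 0.724372

0.7244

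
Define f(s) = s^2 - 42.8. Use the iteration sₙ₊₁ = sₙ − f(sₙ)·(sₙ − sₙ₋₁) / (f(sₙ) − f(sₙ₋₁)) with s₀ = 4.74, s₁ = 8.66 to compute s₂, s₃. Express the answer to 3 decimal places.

f(4.74) = -20.33240, f(8.66) = 32.19560
s₂ = 8.66000 − 32.19560·(8.66000 − 4.74000) / (32.19560 − (-20.33240)) = 8.66000 − (126.20675)/(52.52800) = 6.25734
f(6.25734) = -3.64566
s₃ = 6.25734 − (-3.64566)·(6.25734 − 8.66000) / (-3.64566 − 32.19560) = 6.25734 − (8.75926)/(-35.84126) = 6.50173

6.257, 6.502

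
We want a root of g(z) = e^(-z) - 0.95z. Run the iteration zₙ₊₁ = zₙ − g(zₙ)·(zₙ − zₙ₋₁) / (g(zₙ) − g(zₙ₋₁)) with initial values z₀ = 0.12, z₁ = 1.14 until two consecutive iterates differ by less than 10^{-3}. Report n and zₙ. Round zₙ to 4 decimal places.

g(0.12) = 0.772920, g(1.14) = -0.763181
z₂ = 1.140000 − (-0.763181)·(1.020000)/(-1.536101) = 0.633234;  |Δ| = 0.506766
g(0.633234) = -0.070700
z₃ = 0.633234 − (-0.070700)·(-0.506766)/(0.692481) = 0.581495;  |Δ| = 0.051739
g(0.581495) = 0.006642
z₄ = 0.581495 − 0.006642·(-0.051739)/(0.077341) = 0.585938;  |Δ| = 0.004443
g(0.585938) = -0.000058
z₅ = 0.585938 − (-0.000058)·(0.004443)/(-0.006700) = 0.585900;  |Δ| = 0.000038
|z₅ − z₄| = 0.000038 < 10^{-3}

n = 5, zₙ = 0.5859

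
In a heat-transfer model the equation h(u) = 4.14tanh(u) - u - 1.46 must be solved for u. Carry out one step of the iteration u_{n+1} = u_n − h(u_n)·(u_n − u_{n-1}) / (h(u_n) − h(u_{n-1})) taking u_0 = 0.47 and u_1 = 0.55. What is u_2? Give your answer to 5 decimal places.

h(0.47) = -0.1158548, h(0.55) = 0.0621537
u_2 = 0.5500000 − 0.0621537·(0.5500000 − 0.4700000) / (0.0621537 − (-0.1158548)) = 0.5500000 − (0.0049723)/(0.1780085) = 0.5220671

0.52207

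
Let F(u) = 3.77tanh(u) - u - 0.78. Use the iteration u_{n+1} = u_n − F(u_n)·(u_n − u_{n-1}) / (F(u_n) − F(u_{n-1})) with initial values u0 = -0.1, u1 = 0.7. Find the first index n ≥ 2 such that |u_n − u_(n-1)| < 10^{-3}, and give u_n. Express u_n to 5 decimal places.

n = 5, u_n = 0.29258

F(-0.1) = -1.0557483, F(0.7) = 0.7984665
u2 = 0.7000000 − 0.7984665·(0.8000000)/(1.8542149) = 0.3555021;  |Δ| = 0.3444979
F(0.3555021) = 0.1509953
u3 = 0.3555021 − 0.1509953·(-0.3444979)/(-0.6474712) = 0.2751625;  |Δ| = 0.0803396
F(0.2751625) = -0.0432117
u4 = 0.2751625 − (-0.0432117)·(-0.0803396)/(-0.1942070) = 0.2930383;  |Δ| = 0.0178758
F(0.2930383) = 0.0011435
u5 = 0.2930383 − 0.0011435·(0.0178758)/(0.0443552) = 0.2925775;  |Δ| = 0.0004608
|u5 − u4| = 0.0004608 < 10^{-3}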